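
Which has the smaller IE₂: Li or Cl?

Cl

After 1 electron has been removed, what remains? Li⁺ is the bare [He] core; Cl⁺ still has 6 valence electrons.
Core electrons are held far more tightly than valence electrons, so Li tops the IE_2 order.
Tabulated IE_2 (kJ/mol): Li 7298, Cl 2298.
Hence IE_2: Cl < Li.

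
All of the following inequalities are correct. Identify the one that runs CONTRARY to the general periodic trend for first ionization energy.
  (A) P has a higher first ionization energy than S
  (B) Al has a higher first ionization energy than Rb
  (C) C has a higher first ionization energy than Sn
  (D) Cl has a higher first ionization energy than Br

(A)

The general trend: first ionization energy increases across a period and decreases down a group.
(A) P (period 3, group 15) vs S (period 3, group 16): the stated order contradicts the simple trend.
(B) Al (period 3, group 13) vs Rb (period 5, group 1): the stated order agrees with the simple trend.
(C) C (period 2, group 14) vs Sn (period 5, group 14): the stated order agrees with the simple trend.
(D) Cl (period 3, group 17) vs Br (period 4, group 17): the stated order agrees with the simple trend.
The exception is (A): S (3p⁴) ionizes more easily than half-filled P (3p³) because the paired 3p electron in S is pushed out by e⁻–e⁻ repulsion.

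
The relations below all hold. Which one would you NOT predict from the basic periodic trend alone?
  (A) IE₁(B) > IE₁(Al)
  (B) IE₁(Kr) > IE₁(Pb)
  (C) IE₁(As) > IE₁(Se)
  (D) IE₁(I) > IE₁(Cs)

The general trend: first ionisation energy increases across a period and decreases down a group.
(A) B (period 2, group 13) vs Al (period 3, group 13): the stated order agrees with the simple trend.
(B) Kr (period 4, group 18) vs Pb (period 6, group 14): the stated order agrees with the simple trend.
(C) As (period 4, group 15) vs Se (period 4, group 16): the stated order contradicts the simple trend.
(D) I (period 5, group 17) vs Cs (period 6, group 1): the stated order agrees with the simple trend.
The exception is (C): Se (4p⁴) ionizes more easily than half-filled As (4p³).

(C)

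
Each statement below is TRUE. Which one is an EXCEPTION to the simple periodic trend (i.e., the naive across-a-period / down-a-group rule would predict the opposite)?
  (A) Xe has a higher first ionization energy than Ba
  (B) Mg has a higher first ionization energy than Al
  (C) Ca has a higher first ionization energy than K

The general trend: first ionization energy increases across a period and decreases down a group.
(A) Xe (period 5, group 18) vs Ba (period 6, group 2): the stated order agrees with the simple trend.
(B) Mg (period 3, group 2) vs Al (period 3, group 13): the stated order contradicts the simple trend.
(C) Ca (period 4, group 2) vs K (period 4, group 1): the stated order agrees with the simple trend.
The exception is (B): Al's single 3p electron is easier to remove than one from Mg's filled 3s².

(B)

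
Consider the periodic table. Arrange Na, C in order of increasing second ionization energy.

C < Na

IE_2 is the cost of taking one more electron from the +1 cation: Na⁺ is the bare [Ne] core; C⁺ still has 3 valence electrons.
Core electrons are held far more tightly than valence electrons, so Na tops the IE_2 order.
Approximate IE_2 values (kJ/mol): Na 4562, C 2353.
So the second ionization energies run C < Na.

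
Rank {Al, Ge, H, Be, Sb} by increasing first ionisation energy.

Al < Ge < Sb < Be < H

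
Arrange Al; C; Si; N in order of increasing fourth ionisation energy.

IE_4 is the cost of taking one more electron from the +3 cation: Al³⁺ is the bare [Ne] core; C³⁺ still has 1 valence electron; Si³⁺ still has 1 valence electron; N³⁺ still has 2 valence electrons.
Pulling an electron out of a noble-gas core costs far more than removing a remaining valence electron, so Al sits at the high end of IE_4.
Valence configurations: C³⁺ [He]2s¹, Si³⁺ [Ne]3s¹, N³⁺ [He]2s².
The numbers (kJ/mol): Al 11577, C 6223, Si 4356, N 7475.
Hence IE_4: Si < C < N < Al.

Si < C < N < Al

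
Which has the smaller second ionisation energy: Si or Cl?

The second ionization energy removes an electron from the +1 ion. For each element: Si⁺ still has 3 valence electrons; Cl⁺ still has 6 valence electrons.
All are still removing valence electrons, so compare the +1 ions as you would atoms: IE_2 generally rises across a period (higher Z_eff) and falls down a group (larger shell), subject to the usual subshell exceptions.
Valence configurations: Si⁺ [Ne]3s²3p¹, Cl⁺ [Ne]3s²3p⁴.
Tabulated IE_2 (kJ/mol): Si 1577, Cl 2298.
Putting it together, IE_2: Si < Cl.

Si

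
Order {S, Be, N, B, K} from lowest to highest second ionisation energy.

Be < S < B < N < K

IE_2 is the cost of taking one more electron from the +1 cation: S⁺ still has 5 valence electrons; Be⁺ still has 1 valence electron; N⁺ still has 4 valence electrons; B⁺ still has 2 valence electrons; K⁺ is the bare [Ar] core.
Breaking into a closed-shell core is much more expensive than removing a leftover valence electron — K has the largest IE_2 here.
Valence configurations: S⁺ [Ne]3s²3p³, Be⁺ [He]2s¹, N⁺ [He]2s²2p², B⁺ [He]2s².
Approximate IE_2 values (kJ/mol): S 2252, Be 1757, N 2856, B 2427, K 3052.
Hence IE_2: Be < S < B < N < K.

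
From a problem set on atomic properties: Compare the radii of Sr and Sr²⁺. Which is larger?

Sr

Forming Sr²⁺ removes 2 electrons from Sr. Fewer electrons for the same nuclear charge means less shielding and a higher Z_eff on the remaining electrons, and for main-group metals the entire outer shell is lost.
A cation is smaller than its parent atom: Sr²⁺ < Sr.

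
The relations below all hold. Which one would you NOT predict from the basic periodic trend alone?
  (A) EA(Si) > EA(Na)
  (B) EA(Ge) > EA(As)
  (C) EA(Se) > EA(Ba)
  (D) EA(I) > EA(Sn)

(B)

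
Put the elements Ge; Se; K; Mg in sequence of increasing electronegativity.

K < Mg < Ge < Se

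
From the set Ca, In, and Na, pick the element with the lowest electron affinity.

Ca

Na is in period 3, group 1; Ca is in period 4, group 2; In is in period 5, group 13.
Electron affinity generally becomes more exothermic across a period toward the halogens and less exothermic down a group.
A diagonal step moves right (one effect) and down (the opposite effect) at once.
In > Ca: the two effects oppose for this pair; the across-period effect wins (29 vs 2 kJ/mol).
Na > In: period and group pull opposite ways; the down-group shift dominates (53 vs 29 kJ/mol).
For reference (kJ/mol): Na 53, Ca 2, In 29.
The lowest electron affinity among these belongs to Ca.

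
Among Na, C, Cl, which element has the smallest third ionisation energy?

Cl

The third ionization energy removes an electron from the +2 ion. For each element: Na²⁺ is already 1 electron into the core; C²⁺ still has 2 valence electrons; Cl²⁺ still has 5 valence electrons.
Breaking into a closed-shell core is much more expensive than removing a leftover valence electron — Na has the largest IE_3 here.
Valence configurations: C²⁺ [He]2s², Cl²⁺ [Ne]3s²3p³.
Approximate IE_3 values (kJ/mol): Na 6910, C 4620, Cl 3822.
Overall IE_3 order: Cl < C < Na.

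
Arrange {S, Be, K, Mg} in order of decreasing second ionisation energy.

The second ionization energy removes an electron from the +1 ion. For each element: S⁺ still has 5 valence electrons; Be⁺ still has 1 valence electron; K⁺ is the bare [Ar] core; Mg⁺ still has 1 valence electron.
Breaking into a closed-shell core is much more expensive than removing a leftover valence electron — K has the largest IE_2 here.
Valence configurations: S⁺ [Ne]3s²3p³, Be⁺ [He]2s¹, Mg⁺ [Ne]3s¹.
Tabulated IE_2 (kJ/mol): S 2252, Be 1757, K 3052, Mg 1451.
Putting it together, IE_2: Mg < Be < S < K.

K > S > Be > Mg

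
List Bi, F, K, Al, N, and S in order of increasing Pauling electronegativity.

K, Al, Bi, S, N, F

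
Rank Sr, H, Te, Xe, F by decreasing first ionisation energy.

Across a period the outer electron is held more tightly (higher IE₁); down a group it sits in a higher shell, more shielded, and comes off more easily.
Here both period and group differ, so the two effects have to be weighed against each other.
Te > Sr: both are in period 5; the period trend gives Te the larger value.
Xe > Te: both are in period 5; the period trend gives Xe the larger value.
H > Xe: the two effects oppose for this pair; the down-group effect wins (1312 vs 1170 kJ/mol).
F > H: period and group pull opposite ways; the across-period shift dominates (1681 vs 1312 kJ/mol).
For reference (kJ/mol): H 1312, F 1681, Sr 550, Te 869, Xe 1170.
So from highest to lowest: F > H > Xe > Te > Sr.

F, H, Xe, Te, Sr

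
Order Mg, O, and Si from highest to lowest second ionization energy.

O > Si > Mg

IE_2 is the cost of taking one more electron from the +1 cation: Mg⁺ still has 1 valence electron; O⁺ still has 5 valence electrons; Si⁺ still has 3 valence electrons.
All are still removing valence electrons, so compare the +1 ions as you would atoms: IE_2 generally rises across a period (higher Z_eff) and falls down a group (larger shell), subject to the usual subshell exceptions.
Valence configurations: Mg⁺ [Ne]3s¹, O⁺ [He]2s²2p³, Si⁺ [Ne]3s²3p¹.
The numbers (kJ/mol): Mg 1451, O 3388, Si 1577.
Putting it together, IE_2: Mg < Si < O.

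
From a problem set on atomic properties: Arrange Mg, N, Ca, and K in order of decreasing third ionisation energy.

Mg > Ca > N > K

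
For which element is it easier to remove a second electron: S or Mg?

Mg

The second ionization energy removes an electron from the +1 ion. For each element: S⁺ still has 5 valence electrons; Mg⁺ still has 1 valence electron.
All are still removing valence electrons, so compare the +1 ions as you would atoms: IE_2 generally rises across a period (higher Z_eff) and falls down a group (larger shell), subject to the usual subshell exceptions.
Valence configurations: S⁺ [Ne]3s²3p³, Mg⁺ [Ne]3s¹.
The numbers (kJ/mol): S 2252, Mg 1451.
So the second ionization energies run Mg < S.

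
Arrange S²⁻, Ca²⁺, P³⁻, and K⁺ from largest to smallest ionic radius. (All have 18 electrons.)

P³⁻ > S²⁻ > K⁺ > Ca²⁺

All of these have 18 electrons, so size is governed by nuclear charge alone: the more protons, the stronger the pull on the same electron cloud, and the smaller the ion.
Nuclear charges: Ca²⁺ (Z=20), K⁺ (Z=19), S²⁻ (Z=16), P³⁻ (Z=15).
Largest to smallest: P³⁻ > S²⁻ > K⁺ > Ca²⁺.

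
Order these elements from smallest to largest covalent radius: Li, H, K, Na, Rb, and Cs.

H is in period 1, group 1; Li is in period 2, group 1; Na is in period 3, group 1; K is in period 4, group 1; Rb is in period 5, group 1; Cs is in period 6, group 1.
Radius decreases left→right (rising Z_eff, same n) and increases top→bottom (higher n).
All are in group 1, so atomic radius increases down the group.
So from smallest to largest: H < Li < Na < K < Rb < Cs.

H < Li < Na < K < Rb < Cs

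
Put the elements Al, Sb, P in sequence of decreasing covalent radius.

Sb, Al, P

Al is in period 3, group 13; P is in period 3, group 15; Sb is in period 5, group 15.
Across a period the added protons contract the valence shell; down a group each new principal shell makes the atom larger.
These span different periods and groups, so the two trends combine.
Al > P: Al lies to the left of P in period 3, so the across-period effect alone puts Al larger.
Sb > Al: the two effects oppose for this pair; the down-group effect wins (140 vs 126 pm).
Tabulated atomic radius (pm): Al 126, P 111, Sb 140.
So from largest to smallest: Sb > Al > P.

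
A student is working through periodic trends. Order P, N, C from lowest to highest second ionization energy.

P < C < N

Consider each +1 ion: P⁺ still has 4 valence electrons; N⁺ still has 4 valence electrons; C⁺ still has 3 valence electrons.
All are still removing valence electrons, so compare the +1 ions as you would atoms: IE_2 generally rises across a period (higher Z_eff) and falls down a group (larger shell), subject to the usual subshell exceptions.
Valence configurations: P⁺ [Ne]3s²3p², N⁺ [He]2s²2p², C⁺ [He]2s²2p¹.
Tabulated IE_2 (kJ/mol): P 1907, N 2856, C 2353.
Hence IE_2: P < C < N.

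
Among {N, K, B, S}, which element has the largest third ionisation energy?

After 2 electrons have been removed, what remains? N²⁺ still has 3 valence electrons; K²⁺ is already 1 electron into the core; B²⁺ still has 1 valence electron; S²⁺ still has 4 valence electrons.
Usually core removal costs more than valence removal, but here the competition is close: a tightly held n=2 valence electron can cost more to remove than an n=3 core electron, so the actual values have to decide it.
Valence configurations: N²⁺ [He]2s²2p¹, B²⁺ [He]2s¹, S²⁺ [Ne]3s²3p².
The numbers (kJ/mol): N 4578, K 4420, B 3660, S 3357.
Overall IE_3 order: S < B < K < N.

N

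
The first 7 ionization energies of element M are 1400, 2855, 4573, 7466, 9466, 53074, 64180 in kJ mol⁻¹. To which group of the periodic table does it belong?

Group 15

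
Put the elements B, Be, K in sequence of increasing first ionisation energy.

K < B < Be

Be is in period 2, group 2; B is in period 2, group 13; K is in period 4, group 1.
Across a period the outer electron is held more tightly (higher IE₁); down a group it sits in a higher shell, more shielded, and comes off more easily.
Here both period and group differ, so the two effects have to be weighed against each other.
B > K: relative to K, both the across-period and down-group shifts push B's first ionization energy up.
Be > B: this pair runs against the simple trend — see the exception note.
Note the exception: Be has a higher first ionization energy than B, contrary to the simple trend — removing B's lone 2p electron is easier than breaking Be's filled 2s².
For reference (kJ/mol): Be 900, B 801, K 419.
So from lowest to highest: K < B < Be.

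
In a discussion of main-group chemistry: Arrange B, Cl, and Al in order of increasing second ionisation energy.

Al < Cl < B

IE_2 is the cost of taking one more electron from the +1 cation: B⁺ still has 2 valence electrons; Cl⁺ still has 6 valence electrons; Al⁺ still has 2 valence electrons.
All are still removing valence electrons, so compare the +1 ions as you would atoms: IE_2 generally rises across a period (higher Z_eff) and falls down a group (larger shell), subject to the usual subshell exceptions.
Valence configurations: B⁺ [He]2s², Cl⁺ [Ne]3s²3p⁴, Al⁺ [Ne]3s².
The numbers (kJ/mol): B 2427, Cl 2298, Al 1817.
Putting it together, IE_2: Al < Cl < B.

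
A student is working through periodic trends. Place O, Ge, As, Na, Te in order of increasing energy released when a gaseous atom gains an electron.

EA tends to increase across a period and decrease down a group, though the pattern is less regular than for IE or radius.
These span different periods and groups, so the two trends combine.
As > Na: period and group pull opposite ways; the across-period shift dominates (78 vs 53 kJ/mol).
Ge > As: this pair runs against the simple trend — see the exception note.
O > Ge: relative to Ge, both the across-period and down-group shifts push O's electron affinity up.
Te > O: this pair runs against the simple trend — see the exception note.
Note the exception: Ge has a higher electron affinity than As, contrary to the simple trend — adding an electron to As's half-filled 4p³ is unfavourable, so Ge (4p²) has the more exothermic EA.
Note the exception: Te has a higher electron affinity than O, contrary to the simple trend — O's compact 2p subshell gives strong electron–electron repulsion on the added electron.
Tabulated electron affinity (kJ/mol): O 141, Na 53, Ge 119, As 78, Te 190.
So from lowest to highest: Na < As < Ge < O < Te.

Na < As < Ge < O < Te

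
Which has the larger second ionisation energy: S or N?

N

Consider each +1 ion: S⁺ still has 5 valence electrons; N⁺ still has 4 valence electrons.
All are still removing valence electrons, so compare the +1 ions as you would atoms: IE_2 generally rises across a period (higher Z_eff) and falls down a group (larger shell), subject to the usual subshell exceptions.
Valence configurations: S⁺ [Ne]3s²3p³, N⁺ [He]2s²2p².
The numbers (kJ/mol): S 2252, N 2856.
Overall IE_2 order: S < N.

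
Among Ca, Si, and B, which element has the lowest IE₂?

After 1 electron has been removed, what remains? Ca⁺ still has 1 valence electron; Si⁺ still has 3 valence electrons; B⁺ still has 2 valence electrons.
All are still removing valence electrons, so compare the +1 ions as you would atoms: IE_2 generally rises across a period (higher Z_eff) and falls down a group (larger shell), subject to the usual subshell exceptions.
Valence configurations: Ca⁺ [Ar]4s¹, Si⁺ [Ne]3s²3p¹, B⁺ [He]2s².
Approximate IE_2 values (kJ/mol): Ca 1145, Si 1577, B 2427.
Overall IE_2 order: Ca < Si < B.

Ca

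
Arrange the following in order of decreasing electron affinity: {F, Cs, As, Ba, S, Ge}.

F is in period 2, group 17; S is in period 3, group 16; Ge is in period 4, group 14; As is in period 4, group 15; Cs is in period 6, group 1; Ba is in period 6, group 2.
Adding an electron releases more energy for atoms nearer the top right (short of the noble gases).
These span different periods and groups, so the two trends combine.
Cs > Ba: this pair runs against the simple trend — see the exception note.
As > Cs: relative to Cs, both the across-period and down-group shifts push As's electron affinity up.
Ge > As: this pair runs against the simple trend — see the exception note.
S > Ge: relative to Ge, both the across-period and down-group shifts push S's electron affinity up.
F > S: relative to S, both the across-period and down-group shifts push F's electron affinity up.
Note the exception: Cs has a higher electron affinity than Ba, contrary to the simple trend — adding an electron to Ba (ns²) has to open a new, higher-energy np subshell, which is unfavourable.
Note the exception: Ge has a higher electron affinity than As, contrary to the simple trend — adding an electron to As's half-filled 4p³ is unfavourable, so Ge (4p²) has the more exothermic EA.
For reference (kJ/mol): F 328, S 200, Ge 119, As 78, Cs 46, Ba 14.
So from highest to lowest: F > S > Ge > As > Cs > Ba.

F > S > Ge > As > Cs > Ba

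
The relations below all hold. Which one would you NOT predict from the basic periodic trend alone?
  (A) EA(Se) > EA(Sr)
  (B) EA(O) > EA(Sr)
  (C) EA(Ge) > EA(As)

(C)

The general trend: electron affinity increases across a period and decreases down a group.
(A) Se (period 4, group 16) vs Sr (period 5, group 2): the stated order agrees with the simple trend.
(B) O (period 2, group 16) vs Sr (period 5, group 2): the stated order agrees with the simple trend.
(C) Ge (period 4, group 14) vs As (period 4, group 15): the stated order contradicts the simple trend.
The exception is (C): adding an electron to As's half-filled 4p³ is unfavourable, so Ge (4p²) has the more exothermic EA.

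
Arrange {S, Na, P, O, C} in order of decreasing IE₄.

Consider each +3 ion: S³⁺ still has 3 valence electrons; Na³⁺ is already 2 electrons into the core; P³⁺ still has 2 valence electrons; O³⁺ still has 3 valence electrons; C³⁺ still has 1 valence electron.
Core electrons are held far more tightly than valence electrons, so Na tops the IE_4 order.
Valence configurations: S³⁺ [Ne]3s²3p¹, P³⁺ [Ne]3s², O³⁺ [He]2s²2p¹, C³⁺ [He]2s¹.
S³⁺ loses a lone 3p electron whereas P³⁺ must break into a filled 3s² pair, so IE_4(P) > IE_4(S) even though S has the higher nuclear charge.
Approximate IE_4 values (kJ/mol): S 4556, Na 9543, P 4964, O 7469, C 6223.
Overall IE_4 order: S < P < C < O < Na.

Na > O > C > P > S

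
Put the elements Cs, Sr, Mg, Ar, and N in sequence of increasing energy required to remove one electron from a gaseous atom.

N is in period 2, group 15; Mg is in period 3, group 2; Ar is in period 3, group 18; Sr is in period 5, group 2; Cs is in period 6, group 1.
Removing the outermost electron gets harder across a period and easier down a group.
Here both period and group differ, so the two effects have to be weighed against each other.
Sr > Cs: both effects reinforce here, so Sr is clearly the higher of the two.
Mg > Sr: they share group 2; the group trend gives Mg the larger value.
N > Mg: both effects reinforce here, so N is clearly the higher of the two.
Ar > N: period and group pull opposite ways; the across-period shift dominates (1521 vs 1402 kJ/mol).
Tabulated first ionization energy (kJ/mol): N 1402, Mg 738, Ar 1521, Sr 550, Cs 376.
So from lowest to highest: Cs < Sr < Mg < N < Ar.

Cs, Sr, Mg, N, Ar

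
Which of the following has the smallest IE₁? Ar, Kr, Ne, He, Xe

Xe

Across a period the outer electron is held more tightly (higher IE₁); down a group it sits in a higher shell, more shielded, and comes off more easily.
All are in group 18, so first ionization energy increases up the group.
The smallest IE₁ among these belongs to Xe.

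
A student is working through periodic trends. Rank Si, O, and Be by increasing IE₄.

After 3 electrons have been removed, what remains? Si³⁺ still has 1 valence electron; O³⁺ still has 3 valence electrons; Be³⁺ is already 1 electron into the core.
Core electrons are held far more tightly than valence electrons, so Be tops the IE_4 order.
Valence configurations: Si³⁺ [Ne]3s¹, O³⁺ [He]2s²2p¹.
Tabulated IE_4 (kJ/mol): Si 4356, O 7469, Be 21007.
Hence IE_4: Si < O < Be.

Si < O < Be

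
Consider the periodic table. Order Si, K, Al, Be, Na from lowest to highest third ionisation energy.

Al, Si, K, Na, Be

IE_3 is the cost of taking one more electron from the +2 cation: Si²⁺ still has 2 valence electrons; K²⁺ is already 1 electron into the core; Al²⁺ still has 1 valence electron; Be²⁺ is the bare [He] core; Na²⁺ is already 1 electron into the core.
Breaking into a closed-shell core is much more expensive than removing a leftover valence electron — K, Na and Be have the largest IE_3 here.
Valence configurations: Si²⁺ [Ne]3s², Al²⁺ [Ne]3s¹.
The numbers (kJ/mol): Si 3232, K 4420, Al 2745, Be 14849, Na 6910.
Putting it together, IE_3: Al < Si < K < Na < Be.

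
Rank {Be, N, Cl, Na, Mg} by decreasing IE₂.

Na > N > Cl > Be > Mg

After 1 electron has been removed, what remains? Be⁺ still has 1 valence electron; N⁺ still has 4 valence electrons; Cl⁺ still has 6 valence electrons; Na⁺ is the bare [Ne] core; Mg⁺ still has 1 valence electron.
Core electrons are held far more tightly than valence electrons, so Na tops the IE_2 order.
Valence configurations: Be⁺ [He]2s¹, N⁺ [He]2s²2p², Cl⁺ [Ne]3s²3p⁴, Mg⁺ [Ne]3s¹.
Approximate IE_2 values (kJ/mol): Be 1757, N 2856, Cl 2298, Na 4562, Mg 1451.
So the second ionization energies run Mg < Be < Cl < N < Na.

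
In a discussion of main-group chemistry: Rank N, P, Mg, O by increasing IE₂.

IE_2 is the cost of taking one more electron from the +1 cation: N⁺ still has 4 valence electrons; P⁺ still has 4 valence electrons; Mg⁺ still has 1 valence electron; O⁺ still has 5 valence electrons.
All are still removing valence electrons, so compare the +1 ions as you would atoms: IE_2 generally rises across a period (higher Z_eff) and falls down a group (larger shell), subject to the usual subshell exceptions.
Valence configurations: N⁺ [He]2s²2p², P⁺ [Ne]3s²3p², Mg⁺ [Ne]3s¹, O⁺ [He]2s²2p³.
Approximate IE_2 values (kJ/mol): N 2856, P 1907, Mg 1451, O 3388.
Hence IE_2: Mg < P < N < O.

Mg < P < N < O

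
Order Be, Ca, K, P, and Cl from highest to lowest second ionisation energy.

After 1 electron has been removed, what remains? Be⁺ still has 1 valence electron; Ca⁺ still has 1 valence electron; K⁺ is the bare [Ar] core; P⁺ still has 4 valence electrons; Cl⁺ still has 6 valence electrons.
Pulling an electron out of a noble-gas core costs far more than removing a remaining valence electron, so K sits at the high end of IE_2.
Valence configurations: Be⁺ [He]2s¹, Ca⁺ [Ar]4s¹, P⁺ [Ne]3s²3p², Cl⁺ [Ne]3s²3p⁴.
The numbers (kJ/mol): Be 1757, Ca 1145, K 3052, P 1907, Cl 2298.
Hence IE_2: Ca < Be < P < Cl < K.

K > Cl > P > Be > Ca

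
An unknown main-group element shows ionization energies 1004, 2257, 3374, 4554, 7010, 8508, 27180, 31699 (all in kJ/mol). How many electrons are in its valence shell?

Look for the largest jump between consecutive ionization energies: IE7/IE6 ≈ 3.2, far larger than any earlier ratio.
That jump marks the point where a core electron is being removed. So the atom has 6 valence electrons.

6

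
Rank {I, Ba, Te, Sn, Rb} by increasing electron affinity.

Ba < Rb < Sn < Te < I

Adding an electron releases more energy for atoms nearer the top right (short of the noble gases).
These span different periods and groups, so the two trends combine.
Rb > Ba: the two effects oppose for this pair; the down-group effect wins (47 vs 14 kJ/mol).
Sn > Rb: both are in period 5; the period trend gives Sn the larger value.
Te > Sn: both are in period 5; the period trend gives Te the larger value.
I > Te: I lies to the right of Te in period 5, so the across-period effect alone puts I higher.
Approximate values (kJ/mol): Rb 47, Sn 107, Te 190, I 295, Ba 14.
So from lowest to highest: Ba < Rb < Sn < Te < I.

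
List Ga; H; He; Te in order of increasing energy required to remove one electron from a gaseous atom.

H is in period 1, group 1; He is in period 1, group 18; Ga is in period 4, group 13; Te is in period 5, group 16.
Removing the outermost electron gets harder across a period and easier down a group.
Here both period and group differ, so the two effects have to be weighed against each other.
Te > Ga: the two effects oppose for this pair; the across-period effect wins (869 vs 579 kJ/mol).
H > Te: period and group pull opposite ways; the down-group shift dominates (1312 vs 869 kJ/mol).
He > H: both are in period 1; the period trend gives He the larger value.
Approximate values (kJ/mol): H 1312, He 2372, Ga 579, Te 869.
So from lowest to highest: Ga < Te < H < He.

Ga, Te, H, He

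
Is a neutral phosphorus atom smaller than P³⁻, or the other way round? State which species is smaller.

P

Forming P³⁻ adds 3 electrons to P. More electron–electron repulsion in the same shell, with unchanged nuclear charge, lets the cloud expand.
An anion is larger than its parent atom: P³⁻ > P.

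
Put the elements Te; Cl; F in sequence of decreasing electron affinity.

F is in period 2, group 17; Cl is in period 3, group 17; Te is in period 5, group 16.
Adding an electron releases more energy for atoms nearer the top right (short of the noble gases).
These span different periods and groups, so the two trends combine.
F > Te: both effects reinforce here, so F is clearly the higher of the two.
Cl > F: this pair runs against the simple trend — see the exception note.
Note the exception: Cl has a higher electron affinity than F, contrary to the simple trend — F's small 2p subshell makes the incoming electron feel strong e⁻–e⁻ repulsion, so Cl actually releases more energy on gaining an electron.
Approximate values (kJ/mol): F 328, Cl 349, Te 190.
So from highest to lowest: Cl > F > Te.

Cl > F > Te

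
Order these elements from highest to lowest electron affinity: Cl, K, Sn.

Cl > Sn > K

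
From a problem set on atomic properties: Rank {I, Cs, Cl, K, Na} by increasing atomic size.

Na is in period 3, group 1; Cl is in period 3, group 17; K is in period 4, group 1; I is in period 5, group 17; Cs is in period 6, group 1.
Moving right in a period, electrons are added to the same shell under a stronger nuclear pull, so atoms get smaller; moving down, a new shell is opened and atoms get larger.
Here both period and group differ, so the two effects have to be weighed against each other.
I > Cl: I sits below Cl in group 17, so the down-group effect alone puts I larger.
Na > I: the two effects oppose for this pair; the across-period effect wins (155 vs 133 pm).
K > Na: they share group 1; the group trend gives K the larger value.
Cs > K: they share group 1; the group trend gives Cs the larger value.
For reference (pm): Na 155, Cl 99, K 196, I 133, Cs 232.
So from smallest to largest: Cl < I < Na < K < Cs.

Cl < I < Na < K < Cs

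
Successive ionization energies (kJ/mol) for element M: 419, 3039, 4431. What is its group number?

Look for the largest jump between consecutive ionization energies: IE2/IE1 ≈ 7.3, far larger than any earlier ratio.
That jump marks the point where a core electron is being removed. So the atom has 1 valence electron.
A main-group element with 1 valence electron is in group 1.

Group 1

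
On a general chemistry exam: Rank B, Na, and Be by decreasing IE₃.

Be > Na > B

The third ionization energy removes an electron from the +2 ion. For each element: B²⁺ still has 1 valence electron; Na²⁺ is already 1 electron into the core; Be²⁺ is the bare [He] core.
Breaking into a closed-shell core is much more expensive than removing a leftover valence electron — Na and Be have the largest IE_3 here.
Tabulated IE_3 (kJ/mol): B 3660, Na 6910, Be 14849.
Hence IE_3: B < Na < Be.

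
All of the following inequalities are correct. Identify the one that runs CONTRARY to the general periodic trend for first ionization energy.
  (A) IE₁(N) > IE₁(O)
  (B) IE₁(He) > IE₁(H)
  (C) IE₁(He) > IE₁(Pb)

(A)

The general trend: first ionization energy increases across a period and decreases down a group.
(A) N (period 2, group 15) vs O (period 2, group 16): the stated order contradicts the simple trend.
(B) He (period 1, group 18) vs H (period 1, group 1): the stated order agrees with the simple trend.
(C) He (period 1, group 18) vs Pb (period 6, group 14): the stated order agrees with the simple trend.
The exception is (A): pairing an electron in O's 2p⁴ costs repulsion energy, so O ionizes more easily than half-filled N (2p³).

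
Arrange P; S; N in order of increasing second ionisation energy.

P, S, N

IE_2 is the cost of taking one more electron from the +1 cation: P⁺ still has 4 valence electrons; S⁺ still has 5 valence electrons; N⁺ still has 4 valence electrons.
All are still removing valence electrons, so compare the +1 ions as you would atoms: IE_2 generally rises across a period (higher Z_eff) and falls down a group (larger shell), subject to the usual subshell exceptions.
Valence configurations: P⁺ [Ne]3s²3p², S⁺ [Ne]3s²3p³, N⁺ [He]2s²2p².
Tabulated IE_2 (kJ/mol): P 1907, S 2252, N 2856.
Hence IE_2: P < S < N.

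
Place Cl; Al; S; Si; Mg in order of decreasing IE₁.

Cl > S > Si > Mg > Al

Mg is in period 3, group 2; Al is in period 3, group 13; Si is in period 3, group 14; S is in period 3, group 16; Cl is in period 3, group 17.
IE₁ increases left→right with effective nuclear charge and decreases top→bottom as the valence shell moves farther out.
All lie in period 3; the across-period trend (first ionization energy increases left to right) applies, with the exception below.
Note the exception: Mg has a higher first ionization energy than Al, contrary to the simple trend — Al's single 3p electron is easier to remove than one from Mg's filled 3s².
For reference (kJ/mol): Mg 738, Al 578, Si 786, S 1000, Cl 1251.
So from highest to lowest: Cl > S > Si > Mg > Al.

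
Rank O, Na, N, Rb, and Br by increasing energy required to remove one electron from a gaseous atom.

Rb, Na, Br, O, N

N is in period 2, group 15; O is in period 2, group 16; Na is in period 3, group 1; Br is in period 4, group 17; Rb is in period 5, group 1.
Removing the outermost electron gets harder across a period and easier down a group.
Neither a single period nor a single group — weigh both effects.
Na > Rb: they share group 1; the group trend gives Na the larger value.
Br > Na: period and group pull opposite ways; the across-period shift dominates (1140 vs 496 kJ/mol).
O > Br: the two effects oppose for this pair; the down-group effect wins (1314 vs 1140 kJ/mol).
N > O: this pair runs against the simple trend — see the exception note.
Note the exception: N has a higher first ionization energy than O, contrary to the simple trend — pairing an electron in O's 2p⁴ costs repulsion energy, so O ionizes more easily than half-filled N (2p³).
Tabulated first ionization energy (kJ/mol): N 1402, O 1314, Na 496, Br 1140, Rb 403.
So from lowest to highest: Rb < Na < Br < O < N.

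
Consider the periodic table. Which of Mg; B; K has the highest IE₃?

IE_3 is the cost of taking one more electron from the +2 cation: Mg²⁺ is the bare [Ne] core; B²⁺ still has 1 valence electron; K²⁺ is already 1 electron into the core.
Breaking into a closed-shell core is much more expensive than removing a leftover valence electron — K and Mg have the largest IE_3 here.
The numbers (kJ/mol): Mg 7733, B 3660, K 4420.
Hence IE_3: B < K < Mg.

Mg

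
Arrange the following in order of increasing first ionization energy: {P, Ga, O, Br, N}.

Ga < P < Br < O < N

N is in period 2, group 15; O is in period 2, group 16; P is in period 3, group 15; Ga is in period 4, group 13; Br is in period 4, group 17.
IE₁ increases left→right with effective nuclear charge and decreases top→bottom as the valence shell moves farther out.
Neither a single period nor a single group — weigh both effects.
P > Ga: both effects reinforce here, so P is clearly the higher of the two.
Br > P: period and group pull opposite ways; the across-period shift dominates (1140 vs 1012 kJ/mol).
O > Br: period and group pull opposite ways; the down-group shift dominates (1314 vs 1140 kJ/mol).
N > O: this pair runs against the simple trend — see the exception note.
Note the exception: N has a higher first ionization energy than O, contrary to the simple trend — pairing an electron in O's 2p⁴ costs repulsion energy, so O ionizes more easily than half-filled N (2p³).
For reference (kJ/mol): N 1402, O 1314, P 1012, Ga 579, Br 1140.
So from lowest to highest: Ga < P < Br < O < N.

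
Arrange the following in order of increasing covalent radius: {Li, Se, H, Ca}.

H < Se < Li < Ca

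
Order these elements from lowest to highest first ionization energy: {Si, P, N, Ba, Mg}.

Ba, Mg, Si, P, N

N is in period 2, group 15; Mg is in period 3, group 2; Si is in period 3, group 14; P is in period 3, group 15; Ba is in period 6, group 2.
Removing the outermost electron gets harder across a period and easier down a group.
Here both period and group differ, so the two effects have to be weighed against each other.
Mg > Ba: they share group 2; the group trend gives Mg the larger value.
Si > Mg: Si lies to the right of Mg in period 3, so the across-period effect alone puts Si higher.
P > Si: P lies to the right of Si in period 3, so the across-period effect alone puts P higher.
N > P: they share group 15; the group trend gives N the larger value.
Tabulated first ionization energy (kJ/mol): N 1402, Mg 738, Si 786, P 1012, Ba 503.
So from lowest to highest: Ba < Mg < Si < P < N.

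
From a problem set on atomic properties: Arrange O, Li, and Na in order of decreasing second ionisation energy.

The second ionization energy removes an electron from the +1 ion. For each element: O⁺ still has 5 valence electrons; Li⁺ is the bare [He] core; Na⁺ is the bare [Ne] core.
Breaking into a closed-shell core is much more expensive than removing a leftover valence electron — Na and Li have the largest IE_2 here.
Approximate IE_2 values (kJ/mol): O 3388, Li 7298, Na 4562.
Overall IE_2 order: O < Na < Li.

Li > Na > O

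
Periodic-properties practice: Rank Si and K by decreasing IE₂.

The second ionization energy removes an electron from the +1 ion. For each element: Si⁺ still has 3 valence electrons; K⁺ is the bare [Ar] core.
Core electrons are held far more tightly than valence electrons, so K tops the IE_2 order.
Tabulated IE_2 (kJ/mol): Si 1577, K 3052.
Hence IE_2: Si < K.

K > Si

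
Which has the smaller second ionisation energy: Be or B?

Be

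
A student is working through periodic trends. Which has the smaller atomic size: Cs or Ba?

Ba

Cs is in period 6, group 1; Ba is in period 6, group 2.
Moving right in a period, electrons are added to the same shell under a stronger nuclear pull, so atoms get smaller; moving down, a new shell is opened and atoms get larger.
All lie in period 6, so atomic radius increases right to left.
So Ba has the smaller atomic size (Ba < Cs).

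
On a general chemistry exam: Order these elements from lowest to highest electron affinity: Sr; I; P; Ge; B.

Sr < B < P < Ge < I

B is in period 2, group 13; P is in period 3, group 15; Ge is in period 4, group 14; Sr is in period 5, group 2; I is in period 5, group 17.
EA tends to increase across a period and decrease down a group, though the pattern is less regular than for IE or radius.
Neither a single period nor a single group — weigh both effects.
B > Sr: both effects reinforce here, so B is clearly the higher of the two.
P > B: period and group pull opposite ways; the across-period shift dominates (72 vs 27 kJ/mol).
Ge > P: this pair runs against the simple trend — see the exception note.
I > Ge: period and group pull opposite ways; the across-period shift dominates (295 vs 119 kJ/mol).
Note the exception: Ge has a higher electron affinity than P, contrary to the simple trend — adding an electron to P's half-filled np³ subshell costs electron-pairing energy.
Approximate values (kJ/mol): B 27, P 72, Ge 119, Sr 5, I 295.
So from lowest to highest: Sr < B < P < Ge < I.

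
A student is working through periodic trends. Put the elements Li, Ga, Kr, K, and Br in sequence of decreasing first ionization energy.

Kr > Br > Ga > Li > K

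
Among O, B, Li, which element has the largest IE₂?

Li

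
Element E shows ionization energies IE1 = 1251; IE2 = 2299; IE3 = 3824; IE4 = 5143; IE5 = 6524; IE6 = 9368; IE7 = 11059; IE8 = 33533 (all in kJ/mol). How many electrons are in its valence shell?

Look for the largest jump between consecutive ionization energies: IE8/IE7 ≈ 3.0, far larger than any earlier ratio.
That jump marks the point where a core electron is being removed. So the atom has 7 valence electrons.

7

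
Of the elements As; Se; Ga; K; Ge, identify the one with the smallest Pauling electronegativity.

K is in period 4, group 1; Ga is in period 4, group 13; Ge is in period 4, group 14; As is in period 4, group 15; Se is in period 4, group 16.
Atoms toward the upper right of the periodic table pull bonding electrons most strongly.
All lie in period 4, so electronegativity increases left to right.
The smallest Pauling electronegativity among these belongs to K.

K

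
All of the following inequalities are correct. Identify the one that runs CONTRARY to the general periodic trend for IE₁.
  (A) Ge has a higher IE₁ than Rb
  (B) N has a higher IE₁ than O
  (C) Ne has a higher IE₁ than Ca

The general trend: IE₁ increases across a period and decreases down a group.
(A) Ge (period 4, group 14) vs Rb (period 5, group 1): the stated order agrees with the simple trend.
(B) N (period 2, group 15) vs O (period 2, group 16): the stated order contradicts the simple trend.
(C) Ne (period 2, group 18) vs Ca (period 4, group 2): the stated order agrees with the simple trend.
The exception is (B): pairing an electron in O's 2p⁴ costs repulsion energy, so O ionizes more easily than half-filled N (2p³).

(B)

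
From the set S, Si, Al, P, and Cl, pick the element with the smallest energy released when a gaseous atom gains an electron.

Al is in period 3, group 13; Si is in period 3, group 14; P is in period 3, group 15; S is in period 3, group 16; Cl is in period 3, group 17.
Electron affinity generally becomes more exothermic across a period toward the halogens and less exothermic down a group.
All lie in period 3; the across-period trend (electron affinity increases left to right) applies, with the exception below.
Note the exception: Si has a higher electron affinity than P, contrary to the simple trend — adding an electron to P's half-filled 3p³ is unfavourable, so Si (3p²) has the more exothermic EA.
Tabulated electron affinity (kJ/mol): Al 42, Si 134, P 72, S 200, Cl 349.
The smallest energy released when a gaseous atom gains an electron among these belongs to Al.

Al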